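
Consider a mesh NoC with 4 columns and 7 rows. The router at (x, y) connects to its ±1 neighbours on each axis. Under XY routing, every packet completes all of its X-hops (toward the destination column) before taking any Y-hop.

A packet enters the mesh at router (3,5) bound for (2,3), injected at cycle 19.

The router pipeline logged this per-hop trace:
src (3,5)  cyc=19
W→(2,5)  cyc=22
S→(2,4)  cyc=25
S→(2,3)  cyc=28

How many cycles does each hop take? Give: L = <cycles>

L = 3

From hop 0 (19) to hop 1 (22): +3 cycles.
Per-hop latency L = Δcyc = 3.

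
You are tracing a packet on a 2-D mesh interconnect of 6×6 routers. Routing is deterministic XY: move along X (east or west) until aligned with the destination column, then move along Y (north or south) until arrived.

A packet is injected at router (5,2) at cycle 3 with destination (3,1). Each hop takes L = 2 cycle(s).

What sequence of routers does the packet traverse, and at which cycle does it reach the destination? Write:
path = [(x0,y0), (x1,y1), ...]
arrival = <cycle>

[0] x=5 y=2 t=3
[1] x=4 y=2 t=5 →W
[2] x=3 y=2 t=7 →W
[3] x=3 y=1 t=9 →S

path = [(5,2), (4,2), (3,2), (3,1)]
arrival = 9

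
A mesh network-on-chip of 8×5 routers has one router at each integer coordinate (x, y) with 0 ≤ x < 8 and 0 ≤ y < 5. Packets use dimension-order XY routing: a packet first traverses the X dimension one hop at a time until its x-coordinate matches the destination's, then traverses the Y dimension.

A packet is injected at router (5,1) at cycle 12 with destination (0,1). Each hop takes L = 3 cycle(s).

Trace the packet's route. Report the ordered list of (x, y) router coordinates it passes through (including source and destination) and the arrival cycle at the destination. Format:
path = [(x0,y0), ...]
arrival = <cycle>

path = [(5,1), (4,1), (3,1), (2,1), (1,1), (0,1)]
arrival = 27

[0] x=5 y=1 t=12
[1] x=4 y=1 t=15 →W
[2] x=3 y=1 t=18 →W
[3] x=2 y=1 t=21 →W
[4] x=1 y=1 t=24 →W
[5] x=0 y=1 t=27 →W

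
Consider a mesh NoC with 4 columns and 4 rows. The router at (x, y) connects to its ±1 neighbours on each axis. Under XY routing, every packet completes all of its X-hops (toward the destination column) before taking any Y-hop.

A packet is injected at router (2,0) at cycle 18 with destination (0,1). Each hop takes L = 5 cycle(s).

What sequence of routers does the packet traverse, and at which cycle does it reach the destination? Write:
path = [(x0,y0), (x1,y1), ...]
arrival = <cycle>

path = [(2,0), (1,0), (0,0), (0,1)]
arrival = 33

#0 — 2,0 | c18
#1 — 1,0 | c23 | W
#2 — 0,0 | c28 | W
#3 — 0,1 | c33 | N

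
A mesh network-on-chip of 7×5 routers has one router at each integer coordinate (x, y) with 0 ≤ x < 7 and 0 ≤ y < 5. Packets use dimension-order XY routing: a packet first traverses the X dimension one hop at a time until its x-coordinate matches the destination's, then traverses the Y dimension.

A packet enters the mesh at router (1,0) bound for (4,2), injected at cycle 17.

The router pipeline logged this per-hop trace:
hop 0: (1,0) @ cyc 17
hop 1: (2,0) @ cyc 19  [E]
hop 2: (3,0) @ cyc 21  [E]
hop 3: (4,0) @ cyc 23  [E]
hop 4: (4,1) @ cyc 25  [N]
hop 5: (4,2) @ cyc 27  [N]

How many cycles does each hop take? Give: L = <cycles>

L = 2

Δcyc across hop 0→1: 19 − 17 = 2.
One hop costs L cycles, so L = 2.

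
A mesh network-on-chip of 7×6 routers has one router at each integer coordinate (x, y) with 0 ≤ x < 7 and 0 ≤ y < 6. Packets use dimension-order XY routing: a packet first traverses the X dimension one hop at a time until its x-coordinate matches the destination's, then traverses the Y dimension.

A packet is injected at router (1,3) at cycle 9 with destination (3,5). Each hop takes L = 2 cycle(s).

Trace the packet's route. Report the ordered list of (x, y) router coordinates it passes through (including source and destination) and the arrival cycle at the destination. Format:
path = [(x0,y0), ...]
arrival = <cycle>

path = [(1,3), (2,3), (3,3), (3,4), (3,5)]
arrival = 17

  0. router=(1,3) cycle=9 (inject)
  1. router=(2,3) cycle=11 dir=E
  2. router=(3,3) cycle=13 dir=E
  3. router=(3,4) cycle=15 dir=N
  4. router=(3,5) cycle=17 dir=N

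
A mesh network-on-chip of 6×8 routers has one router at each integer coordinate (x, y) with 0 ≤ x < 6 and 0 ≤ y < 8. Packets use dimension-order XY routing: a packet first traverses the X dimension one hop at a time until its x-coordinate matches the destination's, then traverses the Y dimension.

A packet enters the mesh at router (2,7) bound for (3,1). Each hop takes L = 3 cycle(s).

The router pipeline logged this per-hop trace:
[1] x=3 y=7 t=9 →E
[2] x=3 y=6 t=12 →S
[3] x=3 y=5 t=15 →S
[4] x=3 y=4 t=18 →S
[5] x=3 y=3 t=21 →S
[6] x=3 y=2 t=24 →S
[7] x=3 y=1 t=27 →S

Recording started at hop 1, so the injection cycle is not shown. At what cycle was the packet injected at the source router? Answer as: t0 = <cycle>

t0 = 6

Hop 1 reached at cycle 9; hop k is at t0 + k·L.
So t0 = 9 − 1·3 = 6.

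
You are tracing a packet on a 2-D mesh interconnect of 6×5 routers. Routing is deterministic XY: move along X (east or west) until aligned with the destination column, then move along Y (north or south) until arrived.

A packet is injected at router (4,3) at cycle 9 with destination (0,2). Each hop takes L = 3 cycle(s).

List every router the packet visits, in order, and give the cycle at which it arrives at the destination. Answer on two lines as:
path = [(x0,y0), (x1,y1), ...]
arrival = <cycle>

src (4,3)  cyc=9
W→(3,3)  cyc=12
W→(2,3)  cyc=15
W→(1,3)  cyc=18
W→(0,3)  cyc=21
S→(0,2)  cyc=24

path = [(4,3), (3,3), (2,3), (1,3), (0,3), (0,2)]
arrival = 24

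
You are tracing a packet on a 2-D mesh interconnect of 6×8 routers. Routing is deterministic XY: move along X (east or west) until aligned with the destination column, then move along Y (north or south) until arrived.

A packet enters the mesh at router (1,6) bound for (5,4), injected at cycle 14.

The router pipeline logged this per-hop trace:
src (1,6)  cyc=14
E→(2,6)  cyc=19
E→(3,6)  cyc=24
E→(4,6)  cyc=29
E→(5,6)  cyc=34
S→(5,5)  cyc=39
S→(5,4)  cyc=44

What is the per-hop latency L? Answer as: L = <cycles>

L = 5

cyc[1] − cyc[0] = 19 − 14 = 5.
Each hop adds L, hence L = 5.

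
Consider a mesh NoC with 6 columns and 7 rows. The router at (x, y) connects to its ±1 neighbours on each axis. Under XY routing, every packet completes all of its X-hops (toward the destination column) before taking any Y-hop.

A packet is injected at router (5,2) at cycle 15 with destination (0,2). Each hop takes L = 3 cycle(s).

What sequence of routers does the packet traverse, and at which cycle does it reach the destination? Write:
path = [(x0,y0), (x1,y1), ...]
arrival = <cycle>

  0. router=(5,2) cycle=15 (inject)
  1. router=(4,2) cycle=18 dir=W
  2. router=(3,2) cycle=21 dir=W
  3. router=(2,2) cycle=24 dir=W
  4. router=(1,2) cycle=27 dir=W
  5. router=(0,2) cycle=30 dir=W

path = [(5,2), (4,2), (3,2), (2,2), (1,2), (0,2)]
arrival = 30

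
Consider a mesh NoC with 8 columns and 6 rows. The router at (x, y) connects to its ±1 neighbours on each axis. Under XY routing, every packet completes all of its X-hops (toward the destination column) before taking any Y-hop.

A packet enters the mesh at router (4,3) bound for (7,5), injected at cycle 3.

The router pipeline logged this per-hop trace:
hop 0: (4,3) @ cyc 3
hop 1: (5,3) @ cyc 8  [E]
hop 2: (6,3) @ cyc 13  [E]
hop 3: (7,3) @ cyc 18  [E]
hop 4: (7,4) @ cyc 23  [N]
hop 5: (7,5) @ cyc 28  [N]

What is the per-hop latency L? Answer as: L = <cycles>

L = 5

Δcyc across hop 0→1: 8 − 3 = 5.
One hop costs L cycles, so L = 5.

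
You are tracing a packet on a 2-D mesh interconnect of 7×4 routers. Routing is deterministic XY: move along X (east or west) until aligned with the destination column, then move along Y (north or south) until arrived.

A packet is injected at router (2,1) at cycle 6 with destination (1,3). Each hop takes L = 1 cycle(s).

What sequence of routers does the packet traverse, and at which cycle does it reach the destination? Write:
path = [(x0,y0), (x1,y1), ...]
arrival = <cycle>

path = [(2,1), (1,1), (1,2), (1,3)]
arrival = 9

t=6: at (2,1)
t=7: at (1,1) after W
t=8: at (1,2) after N
t=9: at (1,3) after N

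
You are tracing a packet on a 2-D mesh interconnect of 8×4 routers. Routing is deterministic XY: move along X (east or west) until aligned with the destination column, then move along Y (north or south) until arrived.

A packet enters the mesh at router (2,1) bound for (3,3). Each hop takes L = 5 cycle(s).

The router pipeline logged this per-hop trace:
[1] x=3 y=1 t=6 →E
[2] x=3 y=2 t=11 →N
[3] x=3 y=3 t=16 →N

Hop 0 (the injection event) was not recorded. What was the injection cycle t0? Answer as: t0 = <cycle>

t0 = 1

Hop 1 reached at cycle 6; hop k is at t0 + k·L.
Therefore t0 = 6 − L = 1.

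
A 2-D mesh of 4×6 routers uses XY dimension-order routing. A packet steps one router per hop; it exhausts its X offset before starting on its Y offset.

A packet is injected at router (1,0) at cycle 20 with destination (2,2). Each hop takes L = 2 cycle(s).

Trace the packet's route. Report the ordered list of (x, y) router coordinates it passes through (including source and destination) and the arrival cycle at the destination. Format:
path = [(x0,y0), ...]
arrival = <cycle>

path = [(1,0), (2,0), (2,1), (2,2)]
arrival = 26

hop 0: (1,0) @ cyc 20
hop 1: (2,0) @ cyc 22  [E]
hop 2: (2,1) @ cyc 24  [N]
hop 3: (2,2) @ cyc 26  [N]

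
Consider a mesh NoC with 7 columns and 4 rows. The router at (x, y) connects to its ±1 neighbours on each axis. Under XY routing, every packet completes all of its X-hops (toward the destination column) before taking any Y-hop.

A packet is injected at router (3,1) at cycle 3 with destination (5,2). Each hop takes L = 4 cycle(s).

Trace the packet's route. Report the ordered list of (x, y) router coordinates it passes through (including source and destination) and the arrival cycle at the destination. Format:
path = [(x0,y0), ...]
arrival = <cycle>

hop 0: (3,1) @ cyc 3
hop 1: (4,1) @ cyc 7  [E]
hop 2: (5,1) @ cyc 11  [E]
hop 3: (5,2) @ cyc 15  [N]

path = [(3,1), (4,1), (5,1), (5,2)]
arrival = 15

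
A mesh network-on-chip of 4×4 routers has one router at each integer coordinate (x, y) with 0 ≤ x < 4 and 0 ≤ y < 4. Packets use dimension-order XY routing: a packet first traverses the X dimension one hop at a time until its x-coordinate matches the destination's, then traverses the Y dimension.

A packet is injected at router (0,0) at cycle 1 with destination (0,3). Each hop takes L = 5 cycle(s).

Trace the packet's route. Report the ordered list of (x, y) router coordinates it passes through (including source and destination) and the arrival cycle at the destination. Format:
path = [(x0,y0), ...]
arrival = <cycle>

  0. router=(0,0) cycle=1 (inject)
  1. router=(0,1) cycle=6 dir=N
  2. router=(0,2) cycle=11 dir=N
  3. router=(0,3) cycle=16 dir=N

path = [(0,0), (0,1), (0,2), (0,3)]
arrival = 16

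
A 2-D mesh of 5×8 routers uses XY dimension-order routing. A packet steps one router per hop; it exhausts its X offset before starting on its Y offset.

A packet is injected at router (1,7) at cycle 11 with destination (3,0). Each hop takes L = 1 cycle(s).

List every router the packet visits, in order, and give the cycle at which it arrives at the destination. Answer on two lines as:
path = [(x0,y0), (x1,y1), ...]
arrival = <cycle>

src (1,7)  cyc=11
E→(2,7)  cyc=12
E→(3,7)  cyc=13
S→(3,6)  cyc=14
S→(3,5)  cyc=15
S→(3,4)  cyc=16
S→(3,3)  cyc=17
S→(3,2)  cyc=18
S→(3,1)  cyc=19
S→(3,0)  cyc=20

path = [(1,7), (2,7), (3,7), (3,6), (3,5), (3,4), (3,3), (3,2), (3,1), (3,0)]
arrival = 20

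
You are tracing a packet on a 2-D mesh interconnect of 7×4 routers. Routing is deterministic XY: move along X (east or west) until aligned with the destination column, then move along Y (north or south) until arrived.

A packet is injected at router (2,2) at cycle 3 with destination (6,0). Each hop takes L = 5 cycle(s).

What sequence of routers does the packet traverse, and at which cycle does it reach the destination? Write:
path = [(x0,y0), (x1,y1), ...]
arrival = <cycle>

path = [(2,2), (3,2), (4,2), (5,2), (6,2), (6,1), (6,0)]
arrival = 33

hop 0: (2,2) @ cyc 3
hop 1: (3,2) @ cyc 8  [E]
hop 2: (4,2) @ cyc 13  [E]
hop 3: (5,2) @ cyc 18  [E]
hop 4: (6,2) @ cyc 23  [E]
hop 5: (6,1) @ cyc 28  [S]
hop 6: (6,0) @ cyc 33  [S]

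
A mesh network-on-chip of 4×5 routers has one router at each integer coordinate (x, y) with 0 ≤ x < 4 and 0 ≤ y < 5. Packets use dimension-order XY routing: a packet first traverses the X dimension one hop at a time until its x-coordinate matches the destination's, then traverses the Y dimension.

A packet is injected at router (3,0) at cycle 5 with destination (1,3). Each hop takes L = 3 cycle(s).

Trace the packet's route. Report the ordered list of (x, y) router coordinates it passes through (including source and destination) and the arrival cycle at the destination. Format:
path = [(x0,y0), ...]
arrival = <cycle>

#0 — 3,0 | c5
#1 — 2,0 | c8 | W
#2 — 1,0 | c11 | W
#3 — 1,1 | c14 | N
#4 — 1,2 | c17 | N
#5 — 1,3 | c20 | N

path = [(3,0), (2,0), (1,0), (1,1), (1,2), (1,3)]
arrival = 20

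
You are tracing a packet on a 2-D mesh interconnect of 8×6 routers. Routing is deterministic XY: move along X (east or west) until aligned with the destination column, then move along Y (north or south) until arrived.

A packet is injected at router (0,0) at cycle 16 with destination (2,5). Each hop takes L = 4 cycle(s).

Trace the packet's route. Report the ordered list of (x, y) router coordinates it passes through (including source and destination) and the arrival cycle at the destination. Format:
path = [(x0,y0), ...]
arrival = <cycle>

path = [(0,0), (1,0), (2,0), (2,1), (2,2), (2,3), (2,4), (2,5)]
arrival = 44

#0 — 0,0 | c16
#1 — 1,0 | c20 | E
#2 — 2,0 | c24 | E
#3 — 2,1 | c28 | N
#4 — 2,2 | c32 | N
#5 — 2,3 | c36 | N
#6 — 2,4 | c40 | N
#7 — 2,5 | c44 | N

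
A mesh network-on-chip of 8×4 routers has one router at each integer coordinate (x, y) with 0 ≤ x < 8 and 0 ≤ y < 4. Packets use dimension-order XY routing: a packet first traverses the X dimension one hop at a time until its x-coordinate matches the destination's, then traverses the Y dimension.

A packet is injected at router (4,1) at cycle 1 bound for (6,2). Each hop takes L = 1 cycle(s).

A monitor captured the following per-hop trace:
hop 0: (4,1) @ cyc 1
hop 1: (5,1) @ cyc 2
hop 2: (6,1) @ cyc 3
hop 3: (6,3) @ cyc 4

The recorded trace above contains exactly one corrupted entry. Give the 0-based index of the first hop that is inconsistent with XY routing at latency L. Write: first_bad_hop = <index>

  1: Δx=+1 Δy=+0 Δt=1 [ok]
  2: Δx=+1 Δy=+0 Δt=1 [ok]
  3: Δx=+0 Δy=+2 Δt=1 [BAD: non-unit step]

first_bad_hop = 3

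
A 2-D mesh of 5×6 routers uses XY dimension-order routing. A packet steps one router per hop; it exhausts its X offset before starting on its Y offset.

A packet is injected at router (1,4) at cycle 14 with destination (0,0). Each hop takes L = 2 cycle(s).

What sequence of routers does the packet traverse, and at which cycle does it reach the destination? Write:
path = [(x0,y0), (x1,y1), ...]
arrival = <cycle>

#0 — 1,4 | c14
#1 — 0,4 | c16 | W
#2 — 0,3 | c18 | S
#3 — 0,2 | c20 | S
#4 — 0,1 | c22 | S
#5 — 0,0 | c24 | S

path = [(1,4), (0,4), (0,3), (0,2), (0,1), (0,0)]
arrival = 24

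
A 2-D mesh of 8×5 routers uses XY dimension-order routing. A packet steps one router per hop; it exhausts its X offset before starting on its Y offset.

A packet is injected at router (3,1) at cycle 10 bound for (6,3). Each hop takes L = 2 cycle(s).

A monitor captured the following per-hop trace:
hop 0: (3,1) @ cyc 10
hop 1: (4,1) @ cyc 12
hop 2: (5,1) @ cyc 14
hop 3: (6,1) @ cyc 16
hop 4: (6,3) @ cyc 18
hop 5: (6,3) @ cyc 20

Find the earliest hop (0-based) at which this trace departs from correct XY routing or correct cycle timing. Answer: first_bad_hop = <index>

first_bad_hop = 4

hop 1: step (+1,+0), +2 cyc — ok
hop 2: step (+1,+0), +2 cyc — ok
hop 3: step (+1,+0), +2 cyc — ok
hop 4: step (+0,+2), +2 cyc — BAD: non-unit step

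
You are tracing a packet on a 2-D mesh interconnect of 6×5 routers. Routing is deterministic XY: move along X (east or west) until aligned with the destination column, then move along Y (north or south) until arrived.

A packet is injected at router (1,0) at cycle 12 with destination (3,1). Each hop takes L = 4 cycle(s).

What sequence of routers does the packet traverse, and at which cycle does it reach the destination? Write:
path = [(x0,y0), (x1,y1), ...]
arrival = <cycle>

[0] x=1 y=0 t=12
[1] x=2 y=0 t=16 →E
[2] x=3 y=0 t=20 →E
[3] x=3 y=1 t=24 →N

path = [(1,0), (2,0), (3,0), (3,1)]
arrival = 24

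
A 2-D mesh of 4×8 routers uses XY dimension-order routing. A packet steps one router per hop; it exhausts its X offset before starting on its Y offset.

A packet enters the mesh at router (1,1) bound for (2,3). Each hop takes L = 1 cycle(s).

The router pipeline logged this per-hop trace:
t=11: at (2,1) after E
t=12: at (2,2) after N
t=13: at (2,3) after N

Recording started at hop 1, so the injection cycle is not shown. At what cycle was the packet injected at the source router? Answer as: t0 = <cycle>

t0 = 10

Hop 1 reached at cycle 11; hop k is at t0 + k·L.
Therefore t0 = 11 − L = 10.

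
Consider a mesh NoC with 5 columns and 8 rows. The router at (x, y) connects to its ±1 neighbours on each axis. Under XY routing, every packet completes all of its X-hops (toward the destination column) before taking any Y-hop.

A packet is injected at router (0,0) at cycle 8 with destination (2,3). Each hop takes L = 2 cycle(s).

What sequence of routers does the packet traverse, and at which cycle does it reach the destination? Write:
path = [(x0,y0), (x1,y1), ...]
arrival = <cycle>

path = [(0,0), (1,0), (2,0), (2,1), (2,2), (2,3)]
arrival = 18

#0 — 0,0 | c8
#1 — 1,0 | c10 | E
#2 — 2,0 | c12 | E
#3 — 2,1 | c14 | N
#4 — 2,2 | c16 | N
#5 — 2,3 | c18 | N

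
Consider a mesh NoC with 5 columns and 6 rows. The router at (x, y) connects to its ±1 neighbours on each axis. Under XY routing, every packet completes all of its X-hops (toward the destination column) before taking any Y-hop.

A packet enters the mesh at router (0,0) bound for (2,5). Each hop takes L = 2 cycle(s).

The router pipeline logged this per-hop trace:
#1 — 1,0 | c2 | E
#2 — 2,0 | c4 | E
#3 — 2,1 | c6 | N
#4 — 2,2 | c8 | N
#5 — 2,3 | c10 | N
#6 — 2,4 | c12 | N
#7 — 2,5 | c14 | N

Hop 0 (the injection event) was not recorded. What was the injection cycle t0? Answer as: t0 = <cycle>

t0 = 0

cyc[1] = 2 and cyc[k] = t0 + k·L for every k.
Subtract one hop: t0 = 2 − 2 = 0.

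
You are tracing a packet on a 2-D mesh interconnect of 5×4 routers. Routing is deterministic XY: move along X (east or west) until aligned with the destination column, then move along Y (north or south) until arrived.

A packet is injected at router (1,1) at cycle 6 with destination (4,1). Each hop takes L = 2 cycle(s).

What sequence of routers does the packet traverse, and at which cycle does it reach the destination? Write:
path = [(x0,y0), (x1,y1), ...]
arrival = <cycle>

#0 — 1,1 | c6
#1 — 2,1 | c8 | E
#2 — 3,1 | c10 | E
#3 — 4,1 | c12 | E

path = [(1,1), (2,1), (3,1), (4,1)]
arrival = 12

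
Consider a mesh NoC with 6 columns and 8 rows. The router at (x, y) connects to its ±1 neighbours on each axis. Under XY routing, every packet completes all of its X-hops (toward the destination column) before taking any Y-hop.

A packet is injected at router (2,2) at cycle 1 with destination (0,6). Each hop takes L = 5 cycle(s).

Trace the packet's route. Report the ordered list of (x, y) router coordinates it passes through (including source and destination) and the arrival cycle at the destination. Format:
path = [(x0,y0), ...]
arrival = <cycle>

path = [(2,2), (1,2), (0,2), (0,3), (0,4), (0,5), (0,6)]
arrival = 31

  0. router=(2,2) cycle=1 (inject)
  1. router=(1,2) cycle=6 dir=W
  2. router=(0,2) cycle=11 dir=W
  3. router=(0,3) cycle=16 dir=N
  4. router=(0,4) cycle=21 dir=N
  5. router=(0,5) cycle=26 dir=N
  6. router=(0,6) cycle=31 dir=N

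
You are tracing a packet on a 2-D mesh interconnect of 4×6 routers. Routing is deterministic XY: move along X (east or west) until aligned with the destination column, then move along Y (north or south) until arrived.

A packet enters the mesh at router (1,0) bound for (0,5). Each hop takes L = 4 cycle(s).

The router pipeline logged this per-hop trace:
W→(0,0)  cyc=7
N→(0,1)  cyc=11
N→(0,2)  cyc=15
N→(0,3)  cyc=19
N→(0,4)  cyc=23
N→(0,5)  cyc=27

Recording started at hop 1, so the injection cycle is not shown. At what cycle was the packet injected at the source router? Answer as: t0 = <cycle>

t0 = 3

The first recorded entry is hop 1 at cycle 7.
Subtract one hop: t0 = 7 − 4 = 3.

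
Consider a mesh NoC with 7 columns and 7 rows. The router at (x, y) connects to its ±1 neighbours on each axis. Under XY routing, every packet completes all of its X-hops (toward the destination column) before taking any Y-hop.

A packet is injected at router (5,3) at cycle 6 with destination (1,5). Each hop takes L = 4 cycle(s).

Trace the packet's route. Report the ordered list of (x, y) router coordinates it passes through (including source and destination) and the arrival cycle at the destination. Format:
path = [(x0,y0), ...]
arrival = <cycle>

path = [(5,3), (4,3), (3,3), (2,3), (1,3), (1,4), (1,5)]
arrival = 30

[0] x=5 y=3 t=6
[1] x=4 y=3 t=10 →W
[2] x=3 y=3 t=14 →W
[3] x=2 y=3 t=18 →W
[4] x=1 y=3 t=22 →W
[5] x=1 y=4 t=26 →N
[6] x=1 y=5 t=30 →N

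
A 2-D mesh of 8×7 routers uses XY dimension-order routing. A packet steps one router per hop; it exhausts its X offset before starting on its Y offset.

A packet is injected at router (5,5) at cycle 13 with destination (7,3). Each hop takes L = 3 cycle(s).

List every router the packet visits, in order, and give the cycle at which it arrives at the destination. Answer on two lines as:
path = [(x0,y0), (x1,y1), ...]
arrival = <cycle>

path = [(5,5), (6,5), (7,5), (7,4), (7,3)]
arrival = 25

  0. router=(5,5) cycle=13 (inject)
  1. router=(6,5) cycle=16 dir=E
  2. router=(7,5) cycle=19 dir=E
  3. router=(7,4) cycle=22 dir=S
  4. router=(7,3) cycle=25 dir=S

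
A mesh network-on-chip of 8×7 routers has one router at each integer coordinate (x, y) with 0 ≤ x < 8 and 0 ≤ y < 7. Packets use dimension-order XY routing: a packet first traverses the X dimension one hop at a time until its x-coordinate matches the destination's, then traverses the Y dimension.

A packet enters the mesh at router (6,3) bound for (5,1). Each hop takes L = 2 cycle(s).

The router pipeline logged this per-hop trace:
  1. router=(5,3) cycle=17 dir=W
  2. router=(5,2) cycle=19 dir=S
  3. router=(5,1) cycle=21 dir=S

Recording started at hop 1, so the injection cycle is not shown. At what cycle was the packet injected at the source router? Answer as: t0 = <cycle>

cyc[1] = 17 and cyc[k] = t0 + k·L for every k.
Subtract one hop: t0 = 17 − 2 = 15.

t0 = 15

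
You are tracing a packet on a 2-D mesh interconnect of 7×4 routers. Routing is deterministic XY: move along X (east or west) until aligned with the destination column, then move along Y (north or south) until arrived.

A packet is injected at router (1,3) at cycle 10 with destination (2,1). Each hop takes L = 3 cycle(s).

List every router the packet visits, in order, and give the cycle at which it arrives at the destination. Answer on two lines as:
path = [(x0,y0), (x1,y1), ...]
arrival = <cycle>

src (1,3)  cyc=10
E→(2,3)  cyc=13
S→(2,2)  cyc=16
S→(2,1)  cyc=19

path = [(1,3), (2,3), (2,2), (2,1)]
arrival = 19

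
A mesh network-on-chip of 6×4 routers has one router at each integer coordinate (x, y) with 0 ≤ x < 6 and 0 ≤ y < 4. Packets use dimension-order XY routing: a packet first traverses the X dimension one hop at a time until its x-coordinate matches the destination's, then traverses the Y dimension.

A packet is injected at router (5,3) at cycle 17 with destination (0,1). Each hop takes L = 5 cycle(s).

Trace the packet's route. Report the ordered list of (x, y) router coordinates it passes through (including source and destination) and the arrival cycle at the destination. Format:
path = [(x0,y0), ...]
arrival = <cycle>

hop 0: (5,3) @ cyc 17
hop 1: (4,3) @ cyc 22  [W]
hop 2: (3,3) @ cyc 27  [W]
hop 3: (2,3) @ cyc 32  [W]
hop 4: (1,3) @ cyc 37  [W]
hop 5: (0,3) @ cyc 42  [W]
hop 6: (0,2) @ cyc 47  [S]
hop 7: (0,1) @ cyc 52  [S]

path = [(5,3), (4,3), (3,3), (2,3), (1,3), (0,3), (0,2), (0,1)]
arrival = 52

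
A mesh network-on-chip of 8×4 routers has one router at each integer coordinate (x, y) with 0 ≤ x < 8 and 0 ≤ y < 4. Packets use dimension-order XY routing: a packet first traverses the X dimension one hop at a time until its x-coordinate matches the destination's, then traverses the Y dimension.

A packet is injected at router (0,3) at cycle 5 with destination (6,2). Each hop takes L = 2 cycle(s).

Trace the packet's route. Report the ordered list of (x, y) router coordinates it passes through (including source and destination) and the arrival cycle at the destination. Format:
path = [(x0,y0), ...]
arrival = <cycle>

hop 0: (0,3) @ cyc 5
hop 1: (1,3) @ cyc 7  [E]
hop 2: (2,3) @ cyc 9  [E]
hop 3: (3,3) @ cyc 11  [E]
hop 4: (4,3) @ cyc 13  [E]
hop 5: (5,3) @ cyc 15  [E]
hop 6: (6,3) @ cyc 17  [E]
hop 7: (6,2) @ cyc 19  [S]

path = [(0,3), (1,3), (2,3), (3,3), (4,3), (5,3), (6,3), (6,2)]
arrival = 19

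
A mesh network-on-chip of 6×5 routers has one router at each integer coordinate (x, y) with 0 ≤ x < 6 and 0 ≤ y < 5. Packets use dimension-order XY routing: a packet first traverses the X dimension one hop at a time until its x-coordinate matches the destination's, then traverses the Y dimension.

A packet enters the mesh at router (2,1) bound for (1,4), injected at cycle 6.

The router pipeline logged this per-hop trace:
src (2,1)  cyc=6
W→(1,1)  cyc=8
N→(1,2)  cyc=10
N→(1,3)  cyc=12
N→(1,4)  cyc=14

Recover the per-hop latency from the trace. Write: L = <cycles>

L = 2

Δcyc across hop 0→1: 8 − 6 = 2.
That increment is L by definition: L = 2.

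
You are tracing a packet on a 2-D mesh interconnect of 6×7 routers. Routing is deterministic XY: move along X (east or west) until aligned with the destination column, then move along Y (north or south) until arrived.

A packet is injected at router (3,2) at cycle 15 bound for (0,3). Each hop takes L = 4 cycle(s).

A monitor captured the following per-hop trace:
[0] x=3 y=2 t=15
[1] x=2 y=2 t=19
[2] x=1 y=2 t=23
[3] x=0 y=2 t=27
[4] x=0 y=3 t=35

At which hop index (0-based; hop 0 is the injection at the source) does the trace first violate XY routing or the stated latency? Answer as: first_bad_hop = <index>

first_bad_hop = 4

[1] (-1,+0) / 4c ⇒ ok
[2] (-1,+0) / 4c ⇒ ok
[3] (-1,+0) / 4c ⇒ ok
[4] (+0,+1) / 8c ⇒ BAD: Δcyc=8≠L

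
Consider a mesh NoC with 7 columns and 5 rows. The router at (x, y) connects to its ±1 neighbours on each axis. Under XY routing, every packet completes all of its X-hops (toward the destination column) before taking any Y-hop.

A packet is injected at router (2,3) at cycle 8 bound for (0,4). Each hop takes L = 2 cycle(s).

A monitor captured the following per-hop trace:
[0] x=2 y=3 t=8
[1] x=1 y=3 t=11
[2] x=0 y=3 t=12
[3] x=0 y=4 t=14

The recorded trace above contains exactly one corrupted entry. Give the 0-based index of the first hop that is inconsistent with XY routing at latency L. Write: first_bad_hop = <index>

  1: Δx=-1 Δy=+0 Δt=3 [BAD: Δcyc=3≠L]

first_bad_hop = 1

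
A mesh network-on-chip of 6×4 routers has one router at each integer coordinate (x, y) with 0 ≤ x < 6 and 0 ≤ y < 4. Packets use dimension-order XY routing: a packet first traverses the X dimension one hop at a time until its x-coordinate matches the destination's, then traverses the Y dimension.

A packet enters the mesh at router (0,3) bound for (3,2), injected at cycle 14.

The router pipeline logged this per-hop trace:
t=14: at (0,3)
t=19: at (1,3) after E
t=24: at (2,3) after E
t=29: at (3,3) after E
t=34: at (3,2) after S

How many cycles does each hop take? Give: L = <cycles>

From hop 0 (14) to hop 1 (19): +5 cycles.
One hop costs L cycles, so L = 5.

L = 5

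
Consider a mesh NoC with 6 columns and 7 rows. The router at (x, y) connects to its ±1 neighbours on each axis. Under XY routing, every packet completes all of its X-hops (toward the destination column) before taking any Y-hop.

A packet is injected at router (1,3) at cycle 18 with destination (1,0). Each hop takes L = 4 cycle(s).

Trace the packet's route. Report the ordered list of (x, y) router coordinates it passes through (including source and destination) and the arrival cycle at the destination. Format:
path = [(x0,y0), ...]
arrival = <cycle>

path = [(1,3), (1,2), (1,1), (1,0)]
arrival = 30

t=18: at (1,3)
t=22: at (1,2) after S
t=26: at (1,1) after S
t=30: at (1,0) after S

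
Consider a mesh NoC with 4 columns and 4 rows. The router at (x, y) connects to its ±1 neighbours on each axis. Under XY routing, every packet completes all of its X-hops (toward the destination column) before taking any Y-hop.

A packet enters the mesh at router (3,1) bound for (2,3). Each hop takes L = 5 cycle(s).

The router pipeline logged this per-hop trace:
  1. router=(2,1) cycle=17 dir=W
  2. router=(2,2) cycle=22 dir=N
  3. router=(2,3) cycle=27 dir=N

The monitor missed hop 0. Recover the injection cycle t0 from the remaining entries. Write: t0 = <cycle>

At hop 1 the cycle is 17; in general cyc_k = t0 + kL.
Subtract one hop: t0 = 17 − 5 = 12.

t0 = 12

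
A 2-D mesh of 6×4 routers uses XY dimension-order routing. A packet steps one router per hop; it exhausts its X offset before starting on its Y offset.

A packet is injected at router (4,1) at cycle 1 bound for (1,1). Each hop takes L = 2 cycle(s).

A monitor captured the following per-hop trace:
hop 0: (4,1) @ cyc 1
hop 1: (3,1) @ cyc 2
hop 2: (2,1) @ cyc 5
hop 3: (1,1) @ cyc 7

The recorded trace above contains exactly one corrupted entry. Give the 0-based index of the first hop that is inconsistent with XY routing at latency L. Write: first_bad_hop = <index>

first_bad_hop = 1

check 1→ d=(-1,0) cyc+1: BAD: Δcyc=1≠L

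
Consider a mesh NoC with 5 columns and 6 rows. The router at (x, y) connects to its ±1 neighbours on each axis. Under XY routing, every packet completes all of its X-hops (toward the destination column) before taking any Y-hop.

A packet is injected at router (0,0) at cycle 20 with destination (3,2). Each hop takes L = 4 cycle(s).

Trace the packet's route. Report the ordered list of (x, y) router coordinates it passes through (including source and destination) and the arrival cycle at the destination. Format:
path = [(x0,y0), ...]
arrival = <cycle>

path = [(0,0), (1,0), (2,0), (3,0), (3,1), (3,2)]
arrival = 40

src (0,0)  cyc=20
E→(1,0)  cyc=24
E→(2,0)  cyc=28
E→(3,0)  cyc=32
N→(3,1)  cyc=36
N→(3,2)  cyc=40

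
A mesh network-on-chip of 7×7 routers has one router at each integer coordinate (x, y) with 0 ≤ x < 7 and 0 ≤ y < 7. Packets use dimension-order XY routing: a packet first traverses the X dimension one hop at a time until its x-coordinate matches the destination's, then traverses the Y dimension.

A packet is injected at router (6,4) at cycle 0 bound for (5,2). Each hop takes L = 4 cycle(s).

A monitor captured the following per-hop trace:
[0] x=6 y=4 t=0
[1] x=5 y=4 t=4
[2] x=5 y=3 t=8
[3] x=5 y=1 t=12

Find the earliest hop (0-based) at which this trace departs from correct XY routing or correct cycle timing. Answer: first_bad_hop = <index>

check 1→ d=(-1,0) cyc+4: ok
check 2→ d=(0,-1) cyc+4: ok
check 3→ d=(0,-2) cyc+4: BAD: non-unit step

first_bad_hop = 3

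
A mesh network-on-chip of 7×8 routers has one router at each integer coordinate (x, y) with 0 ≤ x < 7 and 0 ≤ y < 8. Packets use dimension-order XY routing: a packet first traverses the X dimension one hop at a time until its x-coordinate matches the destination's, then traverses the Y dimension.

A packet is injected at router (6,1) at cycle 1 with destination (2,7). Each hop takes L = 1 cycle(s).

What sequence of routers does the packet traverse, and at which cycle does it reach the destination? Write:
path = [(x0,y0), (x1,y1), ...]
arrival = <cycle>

src (6,1)  cyc=1
W→(5,1)  cyc=2
W→(4,1)  cyc=3
W→(3,1)  cyc=4
W→(2,1)  cyc=5
N→(2,2)  cyc=6
N→(2,3)  cyc=7
N→(2,4)  cyc=8
N→(2,5)  cyc=9
N→(2,6)  cyc=10
N→(2,7)  cyc=11

path = [(6,1), (5,1), (4,1), (3,1), (2,1), (2,2), (2,3), (2,4), (2,5), (2,6), (2,7)]
arrival = 11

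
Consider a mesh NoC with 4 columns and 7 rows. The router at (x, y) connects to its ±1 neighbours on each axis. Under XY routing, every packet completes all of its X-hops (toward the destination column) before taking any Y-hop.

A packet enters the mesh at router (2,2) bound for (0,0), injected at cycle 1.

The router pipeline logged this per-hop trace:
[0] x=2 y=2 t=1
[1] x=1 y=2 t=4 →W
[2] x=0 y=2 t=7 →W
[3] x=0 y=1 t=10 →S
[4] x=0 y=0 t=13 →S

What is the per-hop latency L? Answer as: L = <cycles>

cyc[1] − cyc[0] = 4 − 1 = 3.
Per-hop latency L = Δcyc = 3.

L = 3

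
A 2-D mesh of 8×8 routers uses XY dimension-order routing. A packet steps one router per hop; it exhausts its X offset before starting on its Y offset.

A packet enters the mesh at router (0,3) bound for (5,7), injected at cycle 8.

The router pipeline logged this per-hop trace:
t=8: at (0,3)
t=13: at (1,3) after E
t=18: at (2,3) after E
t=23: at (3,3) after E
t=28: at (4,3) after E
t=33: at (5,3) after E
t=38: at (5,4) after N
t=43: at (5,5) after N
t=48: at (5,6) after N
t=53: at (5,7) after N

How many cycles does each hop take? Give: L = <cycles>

Δcyc across hop 0→1: 13 − 8 = 5.
Per-hop latency L = Δcyc = 5.

L = 5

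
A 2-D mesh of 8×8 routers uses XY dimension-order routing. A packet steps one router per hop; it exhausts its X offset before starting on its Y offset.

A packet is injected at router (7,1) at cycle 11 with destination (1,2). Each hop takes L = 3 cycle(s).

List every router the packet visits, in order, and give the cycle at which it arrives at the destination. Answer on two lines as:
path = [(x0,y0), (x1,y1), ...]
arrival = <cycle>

path = [(7,1), (6,1), (5,1), (4,1), (3,1), (2,1), (1,1), (1,2)]
arrival = 32

  0. router=(7,1) cycle=11 (inject)
  1. router=(6,1) cycle=14 dir=W
  2. router=(5,1) cycle=17 dir=W
  3. router=(4,1) cycle=20 dir=W
  4. router=(3,1) cycle=23 dir=W
  5. router=(2,1) cycle=26 dir=W
  6. router=(1,1) cycle=29 dir=W
  7. router=(1,2) cycle=32 dir=N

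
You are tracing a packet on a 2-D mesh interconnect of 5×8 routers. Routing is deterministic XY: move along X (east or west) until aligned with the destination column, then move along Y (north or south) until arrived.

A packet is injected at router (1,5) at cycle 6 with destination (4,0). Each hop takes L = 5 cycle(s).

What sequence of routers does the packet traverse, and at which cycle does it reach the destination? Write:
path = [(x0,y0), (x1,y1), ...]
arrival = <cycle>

t=6: at (1,5)
t=11: at (2,5) after E
t=16: at (3,5) after E
t=21: at (4,5) after E
t=26: at (4,4) after S
t=31: at (4,3) after S
t=36: at (4,2) after S
t=41: at (4,1) after S
t=46: at (4,0) after S

path = [(1,5), (2,5), (3,5), (4,5), (4,4), (4,3), (4,2), (4,1), (4,0)]
arrival = 46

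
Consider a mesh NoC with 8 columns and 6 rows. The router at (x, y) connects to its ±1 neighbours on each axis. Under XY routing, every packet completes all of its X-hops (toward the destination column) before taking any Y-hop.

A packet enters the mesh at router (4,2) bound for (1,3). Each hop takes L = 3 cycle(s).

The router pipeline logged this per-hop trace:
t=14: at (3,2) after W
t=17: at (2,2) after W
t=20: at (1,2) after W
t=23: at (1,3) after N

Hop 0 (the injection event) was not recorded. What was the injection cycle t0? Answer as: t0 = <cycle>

Hop 1 reached at cycle 14; hop k is at t0 + k·L.
Subtract one hop: t0 = 14 − 3 = 11.

t0 = 11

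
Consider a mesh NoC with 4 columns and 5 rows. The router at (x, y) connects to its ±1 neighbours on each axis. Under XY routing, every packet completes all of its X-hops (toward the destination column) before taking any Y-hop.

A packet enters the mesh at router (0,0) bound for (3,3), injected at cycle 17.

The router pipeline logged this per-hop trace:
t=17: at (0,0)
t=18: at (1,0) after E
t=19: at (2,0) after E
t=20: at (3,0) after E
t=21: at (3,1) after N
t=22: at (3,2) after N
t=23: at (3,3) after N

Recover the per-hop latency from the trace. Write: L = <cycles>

L = 1

cyc[1] − cyc[0] = 18 − 17 = 1.
That increment is L by definition: L = 1.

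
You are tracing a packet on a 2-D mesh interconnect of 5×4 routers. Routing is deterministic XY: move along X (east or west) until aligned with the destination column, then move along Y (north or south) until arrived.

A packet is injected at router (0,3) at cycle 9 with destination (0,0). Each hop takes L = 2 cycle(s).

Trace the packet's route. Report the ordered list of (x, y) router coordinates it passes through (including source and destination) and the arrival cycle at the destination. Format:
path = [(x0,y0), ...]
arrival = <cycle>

#0 — 0,3 | c9
#1 — 0,2 | c11 | S
#2 — 0,1 | c13 | S
#3 — 0,0 | c15 | S

path = [(0,3), (0,2), (0,1), (0,0)]
arrival = 15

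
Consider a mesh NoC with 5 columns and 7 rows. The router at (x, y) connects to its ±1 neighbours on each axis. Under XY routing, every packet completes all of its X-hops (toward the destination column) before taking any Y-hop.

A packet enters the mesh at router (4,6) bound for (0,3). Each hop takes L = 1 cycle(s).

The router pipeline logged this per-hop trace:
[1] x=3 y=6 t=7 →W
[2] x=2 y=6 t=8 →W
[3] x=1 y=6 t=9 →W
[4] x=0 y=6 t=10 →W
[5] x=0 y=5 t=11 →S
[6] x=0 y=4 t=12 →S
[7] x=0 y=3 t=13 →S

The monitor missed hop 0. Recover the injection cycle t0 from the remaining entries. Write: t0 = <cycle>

t0 = 6

The first recorded entry is hop 1 at cycle 7.
So t0 = 7 − 1·1 = 6.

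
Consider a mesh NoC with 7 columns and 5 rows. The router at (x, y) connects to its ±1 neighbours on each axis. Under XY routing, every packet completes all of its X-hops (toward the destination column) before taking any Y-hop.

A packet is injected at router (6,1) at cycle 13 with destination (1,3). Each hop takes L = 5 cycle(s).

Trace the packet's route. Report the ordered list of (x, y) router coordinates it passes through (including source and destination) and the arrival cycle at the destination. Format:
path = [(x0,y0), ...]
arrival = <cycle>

path = [(6,1), (5,1), (4,1), (3,1), (2,1), (1,1), (1,2), (1,3)]
arrival = 48

#0 — 6,1 | c13
#1 — 5,1 | c18 | W
#2 — 4,1 | c23 | W
#3 — 3,1 | c28 | W
#4 — 2,1 | c33 | W
#5 — 1,1 | c38 | W
#6 — 1,2 | c43 | N
#7 — 1,3 | c48 | N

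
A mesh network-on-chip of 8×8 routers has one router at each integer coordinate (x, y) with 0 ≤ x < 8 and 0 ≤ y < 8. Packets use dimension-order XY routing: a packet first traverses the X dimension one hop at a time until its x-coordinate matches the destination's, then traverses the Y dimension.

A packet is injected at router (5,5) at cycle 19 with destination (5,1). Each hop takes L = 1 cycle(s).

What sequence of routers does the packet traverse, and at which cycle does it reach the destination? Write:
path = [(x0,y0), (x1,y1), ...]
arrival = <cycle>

#0 — 5,5 | c19
#1 — 5,4 | c20 | S
#2 — 5,3 | c21 | S
#3 — 5,2 | c22 | S
#4 — 5,1 | c23 | S

path = [(5,5), (5,4), (5,3), (5,2), (5,1)]
arrival = 23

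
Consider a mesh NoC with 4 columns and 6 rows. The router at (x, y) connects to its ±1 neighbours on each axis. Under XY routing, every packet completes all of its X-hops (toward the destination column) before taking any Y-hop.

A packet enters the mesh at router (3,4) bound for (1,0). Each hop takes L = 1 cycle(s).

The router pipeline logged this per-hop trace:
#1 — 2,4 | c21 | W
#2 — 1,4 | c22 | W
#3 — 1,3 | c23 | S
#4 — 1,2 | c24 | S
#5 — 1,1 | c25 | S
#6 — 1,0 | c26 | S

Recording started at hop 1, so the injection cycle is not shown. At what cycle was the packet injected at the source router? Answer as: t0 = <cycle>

The first recorded entry is hop 1 at cycle 21.
t0 = cyc[1] − L = 21 − 1 = 20.

t0 = 20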